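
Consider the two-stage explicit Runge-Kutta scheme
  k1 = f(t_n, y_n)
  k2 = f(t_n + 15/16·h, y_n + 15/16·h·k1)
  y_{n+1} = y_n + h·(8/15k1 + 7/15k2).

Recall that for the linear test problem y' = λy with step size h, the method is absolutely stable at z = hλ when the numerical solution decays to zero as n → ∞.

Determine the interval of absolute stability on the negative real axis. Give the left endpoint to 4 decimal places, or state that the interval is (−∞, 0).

Set f=λy, z=hλ:
  k1=λy_n ⇒ h·k1=z·y_n;  k2=λ(1+15/16z)y_n ⇒ h·k2=z(1+15/16z)y_n
  y_{n+1}/y_n = 1 + 8/15z + 7/15z(1+15/16z) = 1 + z + 7/16z²
  R(z) = 1 + z + 7/16z².

Solve |R(x)|<1 on ℝ⁻.
x=-1.55: |R|=0.5011
R=1: x+7/16x²=0 ⇒ x=−16/7=-2.2857; min R=1−1/(4·7/16)=0.4286>−1
Confirm numerically:
  x=-2.195: |R|=0.91289 <1
  x=-2.154: |R|=0.87588 <1
  x=-2.042: |R|=0.78227 <1
  x=-1.559: |R|=0.50434 <1
  x=-2.350: |R|=1.06609 >1
  x=-2.345: |R|=1.06082 >1
Interval (-2.2857, 0).

(-2.2857, 0).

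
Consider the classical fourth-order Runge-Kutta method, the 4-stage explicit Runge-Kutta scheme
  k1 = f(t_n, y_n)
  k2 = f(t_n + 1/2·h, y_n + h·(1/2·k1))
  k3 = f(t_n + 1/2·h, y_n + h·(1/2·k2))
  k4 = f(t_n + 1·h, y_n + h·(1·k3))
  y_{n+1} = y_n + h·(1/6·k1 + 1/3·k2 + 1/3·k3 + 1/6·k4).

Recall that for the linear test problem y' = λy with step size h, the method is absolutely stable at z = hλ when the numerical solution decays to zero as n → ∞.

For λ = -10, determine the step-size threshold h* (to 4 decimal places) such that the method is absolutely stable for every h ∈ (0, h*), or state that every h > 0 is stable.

(-2.7853,0); λ=-10 ⇒ h* = 0.2785.

On y'=λy, z=hλ:
  order 4, 4-stage ⇒ R(z)=1+z+z^2/2+z^3/6+z^4/24
  (e.g. R(-0.68)=0.50770, |R|=0.50770)

Solve |R(x)|<1 on ℝ⁻.
x=-0.68: |R|=0.5077
|R(-1.87)|=0.2981 |R(-1.48)|=0.2748 |R(-1.42)|=0.2804
Bisect:
  x_lo=-3.5885 |R|=3.0580  x_hi=-0.0609 |R|=0.9409
  mid=-1.82473 |R|=0.28941 →hi
  mid=-2.70663 |R|=0.88774 →hi
  mid=-3.14758 |R|=1.69847 →lo
  mid=-2.92710 |R|=1.23572 →lo
  mid=-2.81687 |R|=1.04866 →lo
  mid=-2.76175 |R|=0.96508 →hi
  mid=-2.78931 |R|=1.00607 →lo
  mid=-2.77553 |R|=0.98538 →hi
  mid=-2.78242 |R|=0.99567 →hi
  ...
  [-2.78543,-2.78522] ⇒ x*=-2.7853
Stable set (-2.7853, 0).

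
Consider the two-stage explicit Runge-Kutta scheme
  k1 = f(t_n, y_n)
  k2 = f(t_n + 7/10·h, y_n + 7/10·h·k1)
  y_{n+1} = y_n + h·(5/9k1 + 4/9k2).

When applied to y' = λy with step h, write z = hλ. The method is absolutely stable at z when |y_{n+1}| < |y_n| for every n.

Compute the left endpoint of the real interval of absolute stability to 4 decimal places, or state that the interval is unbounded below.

left endpoint -3.2143.

Test eqn y'=λy, z=hλ:
  k1=λy_n ⇒ h·k1=z·y_n;  k2=λ(1+7/10z)y_n ⇒ h·k2=z(1+7/10z)y_n
  y_{n+1}/y_n = 1 + 5/9z + 4/9z(1+7/10z) = 1 + z + 14/45z²
  Hence R(z) = 1 + z + 14/45z².

Need |R(x)|<1, x<0.
x=-0.66: |R|=0.4755
R=1: x+14/45x²=0 ⇒ x=−45/14=-3.2143; min R=1−1/(4·14/45)=0.1964>−1
Confirm numerically:
  x=-3.180: |R|=0.96608 <1
  x=-2.953: |R|=0.75995 <1
  x=-2.556: |R|=0.47653 <1
  x=-2.006: |R|=0.24592 <1
  x=-3.591: |R|=1.42087 >1
  x=-3.354: |R|=1.14579 >1
  x=-3.245: |R|=1.03101 >1
Interval (-3.2143, 0).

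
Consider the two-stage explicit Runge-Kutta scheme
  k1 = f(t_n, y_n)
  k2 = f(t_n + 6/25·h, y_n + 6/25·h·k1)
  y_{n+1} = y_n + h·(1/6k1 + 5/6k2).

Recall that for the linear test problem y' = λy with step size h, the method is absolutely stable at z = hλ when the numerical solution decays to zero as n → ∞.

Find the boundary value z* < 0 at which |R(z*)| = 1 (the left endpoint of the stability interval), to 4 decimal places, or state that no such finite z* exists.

On y'=λy, z=hλ:
  k1=λy_n ⇒ h·k1=z·y_n;  k2=λ(1+6/25z)y_n ⇒ h·k2=z(1+6/25z)y_n
  y_{n+1}/y_n = 1 + 1/6z + 5/6z(1+6/25z) = 1 + z + 1/5z²
  R(z) = 1 + z + 1/5z².

Solve |R(x)|<1 on ℝ⁻.
x=-0.52: |R|=0.5341
R=1: x+1/5x²=0 ⇒ x=−5=-5.0000; min R=1−1/(4·1/5)=-0.2500>−1
Confirm numerically:
  x=-4.428: |R|=0.49344 <1
  x=-3.371: |R|=0.09827 <1
  x=-2.950: |R|=0.20950 <1
  x=-5.556: |R|=1.61783 >1
  x=-5.373: |R|=1.40083 >1
  x=-5.326: |R|=1.34726 >1
So |R|<1 on (-5.0000, 0).

left endpoint -5.0000.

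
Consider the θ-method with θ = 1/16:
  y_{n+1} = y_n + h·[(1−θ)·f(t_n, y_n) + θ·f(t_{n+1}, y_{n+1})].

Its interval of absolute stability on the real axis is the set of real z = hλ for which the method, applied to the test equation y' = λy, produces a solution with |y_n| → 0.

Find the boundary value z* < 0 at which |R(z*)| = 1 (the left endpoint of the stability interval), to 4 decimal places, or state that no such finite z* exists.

With y'=λy (z=hλ):
  y_{n+1} = y_n + z·[15/16·y_n + 1/16·y_{n+1}] ⇒ (1 − 1/16z)y_{n+1} = (1 + 15/16z)y_n
  R(z) = (1 + 15/16z)/(1 − 1/16z).

Boundary: |R(x)|=1, x<0.
x=-0.6: |R|=0.4217
R=−1: 1+15/16x = −1+1/16x ⇒ -7/8x=2 ⇒ x=2/(-7/8)=-2.2857
Confirm numerically:
  x=-2.226: |R|=0.95413 <1
  x=-1.896: |R|=0.69513 <1
  x=-0.981: |R|=0.07567 <1
  x=-2.809: |R|=1.38949 >1
  x=-2.501: |R|=1.16291 >1
  x=-2.380: |R|=1.07182 >1
Stable set (-2.2857, 0).

z* = -2.2857.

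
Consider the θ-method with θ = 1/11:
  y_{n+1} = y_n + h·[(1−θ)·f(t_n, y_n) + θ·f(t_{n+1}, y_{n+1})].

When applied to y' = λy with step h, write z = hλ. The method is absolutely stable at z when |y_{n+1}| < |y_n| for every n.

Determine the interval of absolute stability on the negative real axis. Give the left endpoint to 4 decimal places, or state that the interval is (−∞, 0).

(-2.4444, 0).

Set f=λy, z=hλ:
  y_{n+1} = y_n + z·[10/11·y_n + 1/11·y_{n+1}] ⇒ (1 − 1/11z)y_{n+1} = (1 + 10/11z)y_n
  ⇒ R(z) = (1 + 10/11z)/(1 − 1/11z).

Solve |R(x)|<1 on ℝ⁻.
x=-0.36: |R|=0.6514
R=−1: 1+10/11x = −1+1/11x ⇒ -9/11x=2 ⇒ x=2/(-9/11)=-2.4444
Confirm numerically:
  x=-2.194: |R|=0.82916 <1
  x=-1.878: |R|=0.60413 <1
  x=-1.815: |R|=0.55794 <1
  x=-1.552: |R|=0.36010 <1
  x=-2.727: |R|=1.18526 >1
  x=-2.656: |R|=1.13943 >1
Interval (-2.4444, 0).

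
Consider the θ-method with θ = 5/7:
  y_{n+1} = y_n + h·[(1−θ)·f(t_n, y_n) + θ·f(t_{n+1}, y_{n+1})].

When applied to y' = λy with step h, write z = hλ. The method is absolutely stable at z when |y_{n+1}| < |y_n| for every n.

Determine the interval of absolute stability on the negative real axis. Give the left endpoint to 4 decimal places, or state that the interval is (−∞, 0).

(−∞, 0) — no finite endpoint.

Set f=λy, z=hλ:
  y_{n+1} = y_n + z·[2/7·y_n + 5/7·y_{n+1}] ⇒ (1 − 5/7z)y_{n+1} = (1 + 2/7z)y_n
  ⇒ R(z) = (1 + 2/7z)/(1 − 5/7z).

Find x<0 with |R(x)|<1.
x=-1.45: |R|=0.2877
x=-2: |R|=0.1765
x=-10: |R|=0.2281
x=-100: |R|=0.3807
θ=5/7≥1/2 ⇒ |1+2/7x|<|1−5/7x| ∀x<0 ⇒ unbounded interval.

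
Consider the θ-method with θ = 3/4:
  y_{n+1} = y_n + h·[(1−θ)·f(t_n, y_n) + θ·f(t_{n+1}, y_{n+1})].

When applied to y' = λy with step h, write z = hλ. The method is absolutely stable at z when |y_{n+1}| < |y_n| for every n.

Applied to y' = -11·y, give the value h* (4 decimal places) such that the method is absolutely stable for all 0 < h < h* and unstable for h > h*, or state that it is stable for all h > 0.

Set f=λy, z=hλ:
  y_{n+1} = y_n + z·[1/4·y_n + 3/4·y_{n+1}] ⇒ (1 − 3/4z)y_{n+1} = (1 + 1/4z)y_n
  ⇒ R(z) = (1 + 1/4z)/(1 − 3/4z).

Find x<0 with |R(x)|<1.
x=-1.76: |R|=0.2414
x=-2: |R|=0.2000
x=-10: |R|=0.1765
x=-100: |R|=0.3158
θ=3/4≥1/2 ⇒ |1+1/4x|<|1−3/4x| ∀x<0 ⇒ unbounded interval.

unbounded; (−∞, 0). Any h>0 works for λ=-11.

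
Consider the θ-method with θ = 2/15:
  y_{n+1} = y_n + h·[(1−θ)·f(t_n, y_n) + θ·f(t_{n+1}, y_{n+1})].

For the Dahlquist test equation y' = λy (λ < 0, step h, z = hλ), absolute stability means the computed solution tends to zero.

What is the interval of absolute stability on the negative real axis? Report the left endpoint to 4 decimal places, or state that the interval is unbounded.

With y'=λy (z=hλ):
  y_{n+1} = y_n + z·[13/15·y_n + 2/15·y_{n+1}] ⇒ (1 − 2/15z)y_{n+1} = (1 + 13/15z)y_n
  Hence R(z) = (1 + 13/15z)/(1 − 2/15z).

Find x<0 with |R(x)|<1.
x=-0.91: |R|=0.1885
R=−1: 1+13/15x = −1+2/15x ⇒ -11/15x=2 ⇒ x=2/(-11/15)=-2.7273
Confirm numerically:
  x=-2.284: |R|=0.75082 <1
  x=-2.277: |R|=0.74670 <1
  x=-2.273: |R|=0.74435 <1
  x=-1.577: |R|=0.30302 <1
  x=-3.307: |R|=1.29504 >1
  x=-3.287: |R|=1.28539 >1
  x=-3.034: |R|=1.16015 >1
Stable set (-2.7273, 0).

z∈(-2.7273,0).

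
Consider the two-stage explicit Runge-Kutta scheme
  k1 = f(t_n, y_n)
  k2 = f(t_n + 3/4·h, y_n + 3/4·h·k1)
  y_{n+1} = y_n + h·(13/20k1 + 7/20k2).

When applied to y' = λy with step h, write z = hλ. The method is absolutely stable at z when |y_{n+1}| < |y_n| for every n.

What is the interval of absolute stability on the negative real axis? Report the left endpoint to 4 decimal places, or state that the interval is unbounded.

(-3.8095, 0).

On y'=λy, z=hλ:
  k1=λy_n ⇒ h·k1=z·y_n;  k2=λ(1+3/4z)y_n ⇒ h·k2=z(1+3/4z)y_n
  y_{n+1}/y_n = 1 + 13/20z + 7/20z(1+3/4z) = 1 + z + 21/80z²
  so R(z) = 1 + z + 21/80z².

Need |R(x)|<1, x<0.
x=-1.39: |R|=0.1172
R=1: x+21/80x²=0 ⇒ x=−80/21=-3.8095; min R=1−1/(4·21/80)=0.0476>−1
Confirm numerically:
  x=-3.735: |R|=0.92693 <1
  x=-1.718: |R|=0.05678 <1
  x=-1.708: |R|=0.05778 <1
  x=-1.550: |R|=0.08066 <1
  x=-4.050: |R|=1.25566 >1
  x=-4.036: |R|=1.23994 >1
  x=-3.950: |R|=1.14566 >1
So |R|<1 on (-3.8095, 0).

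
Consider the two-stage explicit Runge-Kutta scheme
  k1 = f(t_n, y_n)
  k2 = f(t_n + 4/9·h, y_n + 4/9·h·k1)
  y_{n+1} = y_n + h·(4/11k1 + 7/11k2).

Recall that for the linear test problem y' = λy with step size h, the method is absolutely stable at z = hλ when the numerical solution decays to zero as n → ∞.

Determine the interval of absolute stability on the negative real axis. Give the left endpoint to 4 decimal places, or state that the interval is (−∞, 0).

z∈(-3.5357,0).

Test eqn y'=λy, z=hλ:
  k1=λy_n ⇒ h·k1=z·y_n;  k2=λ(1+4/9z)y_n ⇒ h·k2=z(1+4/9z)y_n
  y_{n+1}/y_n = 1 + 4/11z + 7/11z(1+4/9z) = 1 + z + 28/99z²
  Hence R(z) = 1 + z + 28/99z².

Solve |R(x)|<1 on ℝ⁻.
x=-1.73: |R|=0.1165
R=1: x+28/99x²=0 ⇒ x=−99/28=-3.5357; min R=1−1/(4·28/99)=0.1161>−1
Confirm numerically:
  x=-3.499: |R|=0.96367 <1
  x=-2.062: |R|=0.14054 <1
  x=-1.968: |R|=0.12740 <1
  x=-1.701: |R|=0.11734 <1
  x=-3.943: |R|=1.45420 >1
  x=-3.743: |R|=1.21944 >1
  x=-3.703: |R|=1.17520 >1
Stable set (-3.5357, 0).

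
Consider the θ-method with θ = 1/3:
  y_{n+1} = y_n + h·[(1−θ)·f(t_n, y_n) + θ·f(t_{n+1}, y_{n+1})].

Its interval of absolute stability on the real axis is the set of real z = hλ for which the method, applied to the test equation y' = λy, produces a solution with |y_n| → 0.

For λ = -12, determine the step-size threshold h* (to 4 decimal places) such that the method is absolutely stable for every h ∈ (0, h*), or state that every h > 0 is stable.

Set f=λy, z=hλ:
  y_{n+1} = y_n + z·[2/3·y_n + 1/3·y_{n+1}] ⇒ (1 − 1/3z)y_{n+1} = (1 + 2/3z)y_n
  so R(z) = (1 + 2/3z)/(1 − 1/3z).

Solve |R(x)|<1 on ℝ⁻.
x=-0.32: |R|=0.7108
R=−1: 1+2/3x = −1+1/3x ⇒ -1/3x=2 ⇒ x=2/(-1/3)=-6.0000
Confirm numerically:
  x=-5.836: |R|=0.98144 <1
  x=-4.357: |R|=0.77668 <1
  x=-3.660: |R|=0.64865 <1
  x=-3.042: |R|=0.51043 <1
  x=-6.545: |R|=1.05710 >1
  x=-6.421: |R|=1.04469 >1
Stable set (-6.0000, 0).

(-6.0000,0); λ=-12 ⇒ h* = (6)/12 = 0.5000.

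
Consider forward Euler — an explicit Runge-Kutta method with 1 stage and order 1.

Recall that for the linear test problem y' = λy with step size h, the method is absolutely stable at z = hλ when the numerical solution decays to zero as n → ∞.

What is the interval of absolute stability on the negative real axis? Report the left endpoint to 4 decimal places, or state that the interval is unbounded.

With y'=λy (z=hλ):
  order 1, 1-stage ⇒ R(z)=1+z
  (e.g. R(-1.14)=-0.14000, |R|=0.14000)

Solve |R(x)|<1 on ℝ⁻.
x=-1.14: |R|=0.1400
|R(-2.14)|=1.1400 |R(-1.33)|=0.3300 |R(-1.04)|=0.0400
Bisect:
  x_lo=-2.4110 |R|=1.4110  x_hi=-0.1973 |R|=0.8027
  mid=-1.30413 |R|=0.30413 →hi
  mid=-1.85755 |R|=0.85755 →hi
  mid=-2.13426 |R|=1.13426 →lo
  mid=-1.99591 |R|=0.99591 →hi
  mid=-2.06509 |R|=1.06509 →lo
  mid=-2.03050 |R|=1.03050 →lo
  mid=-2.01320 |R|=1.01320 →lo
  mid=-2.00456 |R|=1.00456 →lo
  mid=-2.00023 |R|=1.00023 →lo
  ...
  [-2.00010,-1.99996] ⇒ x*=-2.0000
Interval (-2.0000, 0).

(-2.0000, 0).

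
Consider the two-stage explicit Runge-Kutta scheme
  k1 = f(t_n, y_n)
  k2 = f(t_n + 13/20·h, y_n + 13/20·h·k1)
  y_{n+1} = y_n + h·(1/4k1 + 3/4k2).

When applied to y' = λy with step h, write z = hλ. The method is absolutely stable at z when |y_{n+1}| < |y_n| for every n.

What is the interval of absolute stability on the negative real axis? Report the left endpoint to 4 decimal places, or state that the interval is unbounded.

z∈(-2.0513,0).

Set f=λy, z=hλ:
  k1=λy_n ⇒ h·k1=z·y_n;  k2=λ(1+13/20z)y_n ⇒ h·k2=z(1+13/20z)y_n
  y_{n+1}/y_n = 1 + 1/4z + 3/4z(1+13/20z) = 1 + z + 39/80z²
  R(z) = 1 + z + 39/80z².

Solve |R(x)|<1 on ℝ⁻.
x=-0.87: |R|=0.4990
R=1: x+39/80x²=0 ⇒ x=−80/39=-2.0513; min R=1−1/(4·39/80)=0.4872>−1
Confirm numerically:
  x=-1.993: |R|=0.94337 <1
  x=-1.384: |R|=0.54978 <1
  x=-1.143: |R|=0.49389 <1
  x=-2.447: |R|=1.47206 >1
  x=-2.132: |R|=1.08389 >1
Stable set (-2.0513, 0).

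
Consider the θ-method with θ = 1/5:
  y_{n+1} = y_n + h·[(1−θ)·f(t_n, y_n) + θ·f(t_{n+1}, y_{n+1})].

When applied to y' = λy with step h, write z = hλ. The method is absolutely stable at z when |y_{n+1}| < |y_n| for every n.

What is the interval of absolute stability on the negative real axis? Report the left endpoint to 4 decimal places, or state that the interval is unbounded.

Set f=λy, z=hλ:
  y_{n+1} = y_n + z·[4/5·y_n + 1/5·y_{n+1}] ⇒ (1 − 1/5z)y_{n+1} = (1 + 4/5z)y_n
  ⇒ R(z) = (1 + 4/5z)/(1 − 1/5z).

Boundary: |R(x)|=1, x<0.
x=-1.2: |R|=0.0323
R=−1: 1+4/5x = −1+1/5x ⇒ -3/5x=2 ⇒ x=2/(-3/5)=-3.3333
Confirm numerically:
  x=-3.279: |R|=0.98031 <1
  x=-2.859: |R|=0.81893 <1
  x=-1.986: |R|=0.42141 <1
  x=-3.896: |R|=1.18975 >1
  x=-3.861: |R|=1.17865 >1
  x=-3.688: |R|=1.12247 >1
So |R|<1 on (-3.3333, 0).

z∈(-3.3333,0).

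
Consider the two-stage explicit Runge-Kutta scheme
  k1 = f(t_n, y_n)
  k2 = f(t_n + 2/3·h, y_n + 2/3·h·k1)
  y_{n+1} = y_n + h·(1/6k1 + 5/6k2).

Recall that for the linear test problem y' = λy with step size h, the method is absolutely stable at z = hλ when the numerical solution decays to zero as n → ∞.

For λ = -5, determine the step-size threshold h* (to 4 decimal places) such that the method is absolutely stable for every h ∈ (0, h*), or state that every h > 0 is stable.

Set f=λy, z=hλ:
  k1=λy_n ⇒ h·k1=z·y_n;  k2=λ(1+2/3z)y_n ⇒ h·k2=z(1+2/3z)y_n
  y_{n+1}/y_n = 1 + 1/6z + 5/6z(1+2/3z) = 1 + z + 5/9z²
  Hence R(z) = 1 + z + 5/9z².

Find x<0 with |R(x)|<1.
x=-0.99: |R|=0.5545
R=1: x+5/9x²=0 ⇒ x=−9/5=-1.8000; min R=1−1/(4·5/9)=0.5500>−1
Confirm numerically:
  x=-1.304: |R|=0.64068 <1
  x=-1.083: |R|=0.56861 <1
  x=-0.958: |R|=0.55187 <1
  x=-2.101: |R|=1.35133 >1
  x=-1.912: |R|=1.11897 >1
  x=-1.884: |R|=1.08792 >1
So |R|<1 on (-1.8000, 0).

(-1.8000,0); λ=-5 ⇒ h* = (9/5)/5 = 0.3600.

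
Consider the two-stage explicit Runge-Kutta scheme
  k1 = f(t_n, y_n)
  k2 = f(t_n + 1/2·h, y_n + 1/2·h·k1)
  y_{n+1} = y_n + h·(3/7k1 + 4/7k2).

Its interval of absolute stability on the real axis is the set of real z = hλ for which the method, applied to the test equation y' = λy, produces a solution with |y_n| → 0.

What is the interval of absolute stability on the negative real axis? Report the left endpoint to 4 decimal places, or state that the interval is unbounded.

On y'=λy, z=hλ:
  k1=λy_n ⇒ h·k1=z·y_n;  k2=λ(1+1/2z)y_n ⇒ h·k2=z(1+1/2z)y_n
  y_{n+1}/y_n = 1 + 3/7z + 4/7z(1+1/2z) = 1 + z + 2/7z²
  Hence R(z) = 1 + z + 2/7z².

Boundary: |R(x)|=1, x<0.
x=-0.64: |R|=0.4770
R=1: x+2/7x²=0 ⇒ x=−7/2=-3.5000; min R=1−1/(4·2/7)=0.1250>−1
Confirm numerically:
  x=-3.454: |R|=0.95460 <1
  x=-2.945: |R|=0.53301 <1
  x=-2.813: |R|=0.44785 <1
  x=-3.904: |R|=1.45063 >1
  x=-3.545: |R|=1.04558 >1
Interval (-3.5000, 0).

z∈(-3.5000,0).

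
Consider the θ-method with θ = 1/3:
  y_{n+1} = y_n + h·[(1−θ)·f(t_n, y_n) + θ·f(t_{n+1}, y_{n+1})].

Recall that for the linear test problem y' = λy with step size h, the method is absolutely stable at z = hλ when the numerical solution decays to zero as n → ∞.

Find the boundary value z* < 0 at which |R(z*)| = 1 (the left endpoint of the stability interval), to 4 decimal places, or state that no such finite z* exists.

left endpoint -6.0000.

With y'=λy (z=hλ):
  y_{n+1} = y_n + z·[2/3·y_n + 1/3·y_{n+1}] ⇒ (1 − 1/3z)y_{n+1} = (1 + 2/3z)y_n
  so R(z) = (1 + 2/3z)/(1 − 1/3z).

Need |R(x)|<1, x<0.
x=-0.64: |R|=0.4725
R=−1: 1+2/3x = −1+1/3x ⇒ -1/3x=2 ⇒ x=2/(-1/3)=-6.0000
Confirm numerically:
  x=-5.362: |R|=0.92370 <1
  x=-3.184: |R|=0.54463 <1
  x=-2.893: |R|=0.47276 <1
  x=-6.595: |R|=1.06201 >1
  x=-6.384: |R|=1.04092 >1
Stable set (-6.0000, 0).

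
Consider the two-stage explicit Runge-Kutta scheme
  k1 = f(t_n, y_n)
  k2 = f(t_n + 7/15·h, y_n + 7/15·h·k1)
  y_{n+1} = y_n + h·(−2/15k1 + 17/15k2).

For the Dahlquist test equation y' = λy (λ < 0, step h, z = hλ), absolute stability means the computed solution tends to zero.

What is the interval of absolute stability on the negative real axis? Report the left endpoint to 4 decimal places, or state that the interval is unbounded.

On y'=λy, z=hλ:
  k1=λy_n ⇒ h·k1=z·y_n;  k2=λ(1+7/15z)y_n ⇒ h·k2=z(1+7/15z)y_n
  y_{n+1}/y_n = 1 − 2/15z + 17/15z(1+7/15z) = 1 + z + 119/225z²
  ⇒ R(z) = 1 + z + 119/225z².

Find x<0 with |R(x)|<1.
x=-0.72: |R|=0.5542
R=1: x+119/225x²=0 ⇒ x=−225/119=-1.8908; min R=1−1/(4·119/225)=0.5273>−1
Confirm numerically:
  x=-1.357: |R|=0.61692 <1
  x=-1.138: |R|=0.54693 <1
  x=-1.018: |R|=0.53010 <1
  x=-0.954: |R|=0.52735 <1
  x=-2.239: |R|=1.41238 >1
  x=-1.980: |R|=1.09346 >1
Stable set (-1.8908, 0).

z∈(-1.8908,0).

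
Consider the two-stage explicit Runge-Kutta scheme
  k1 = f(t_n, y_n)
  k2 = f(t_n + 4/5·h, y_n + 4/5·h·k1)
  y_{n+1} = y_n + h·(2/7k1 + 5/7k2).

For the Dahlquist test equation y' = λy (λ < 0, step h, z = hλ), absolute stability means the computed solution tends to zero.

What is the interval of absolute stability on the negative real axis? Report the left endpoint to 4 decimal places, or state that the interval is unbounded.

z∈(-1.7500,0).

Test eqn y'=λy, z=hλ:
  k1=λy_n ⇒ h·k1=z·y_n;  k2=λ(1+4/5z)y_n ⇒ h·k2=z(1+4/5z)y_n
  y_{n+1}/y_n = 1 + 2/7z + 5/7z(1+4/5z) = 1 + z + 4/7z²
  R(z) = 1 + z + 4/7z².

Need |R(x)|<1, x<0.
x=-0.3: |R|=0.7514
R=1: x+4/7x²=0 ⇒ x=−7/4=-1.7500; min R=1−1/(4·4/7)=0.5625>−1
Confirm numerically:
  x=-1.509: |R|=0.79219 <1
  x=-1.373: |R|=0.70422 <1
  x=-1.278: |R|=0.65531 <1
  x=-1.156: |R|=0.60762 <1
  x=-2.074: |R|=1.38399 >1
  x=-1.988: |R|=1.27037 >1
  x=-1.861: |R|=1.11804 >1
So |R|<1 on (-1.7500, 0).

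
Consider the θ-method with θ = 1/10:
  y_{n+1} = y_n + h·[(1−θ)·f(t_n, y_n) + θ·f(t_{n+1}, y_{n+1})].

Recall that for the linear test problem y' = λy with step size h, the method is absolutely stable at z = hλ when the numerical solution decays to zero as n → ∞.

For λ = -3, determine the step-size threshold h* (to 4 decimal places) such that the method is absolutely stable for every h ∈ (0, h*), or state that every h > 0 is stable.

(-2.5000,0); λ=-3 ⇒ h* = (5/2)/3 = 0.8333.

Test eqn y'=λy, z=hλ:
  y_{n+1} = y_n + z·[9/10·y_n + 1/10·y_{n+1}] ⇒ (1 − 1/10z)y_{n+1} = (1 + 9/10z)y_n
  ⇒ R(z) = (1 + 9/10z)/(1 − 1/10z).

Need |R(x)|<1, x<0.
x=-1.71: |R|=0.4603
R=−1: 1+9/10x = −1+1/10x ⇒ -4/5x=2 ⇒ x=2/(-4/5)=-2.5000
Confirm numerically:
  x=-2.076: |R|=0.71911 <1
  x=-1.427: |R|=0.24880 <1
  x=-1.410: |R|=0.23576 <1
  x=-1.015: |R|=0.07853 <1
  x=-2.993: |R|=1.30355 >1
  x=-2.945: |R|=1.27501 >1
  x=-2.924: |R|=1.26246 >1
So |R|<1 on (-2.5000, 0).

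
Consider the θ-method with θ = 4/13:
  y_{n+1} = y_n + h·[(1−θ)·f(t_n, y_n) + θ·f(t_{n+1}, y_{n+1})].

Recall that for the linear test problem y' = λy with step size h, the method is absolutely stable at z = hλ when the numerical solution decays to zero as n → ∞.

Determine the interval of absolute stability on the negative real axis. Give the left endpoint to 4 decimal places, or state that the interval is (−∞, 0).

On y'=λy, z=hλ:
  y_{n+1} = y_n + z·[9/13·y_n + 4/13·y_{n+1}] ⇒ (1 − 4/13z)y_{n+1} = (1 + 9/13z)y_n
  R(z) = (1 + 9/13z)/(1 − 4/13z).

Find x<0 with |R(x)|<1.
x=-0.45: |R|=0.6047
R=−1: 1+9/13x = −1+4/13x ⇒ -5/13x=2 ⇒ x=2/(-5/13)=-5.2000
Confirm numerically:
  x=-3.767: |R|=0.74473 <1
  x=-3.532: |R|=0.69257 <1
  x=-3.408: |R|=0.66356 <1
  x=-2.182: |R|=0.30550 <1
  x=-5.756: |R|=1.07717 >1
  x=-5.735: |R|=1.07443 >1
  x=-5.326: |R|=1.01837 >1
Interval (-5.2000, 0).

(-5.2000, 0).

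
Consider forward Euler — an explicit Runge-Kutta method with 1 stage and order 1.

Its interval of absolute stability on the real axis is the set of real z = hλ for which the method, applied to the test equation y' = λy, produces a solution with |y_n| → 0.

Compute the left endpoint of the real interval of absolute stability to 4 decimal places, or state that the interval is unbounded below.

With y'=λy (z=hλ):
  order 1, 1-stage ⇒ R(z)=1+z
  (e.g. R(-1.26)=-0.26000, |R|=0.26000)

Find x<0 with |R(x)|<1.
x=-1.26: |R|=0.2600
|R(-2.34)|=1.3400 |R(-0.9)|=0.1000 |R(-0.66)|=0.3400
Bisect:
  x_lo=-2.7194 |R|=1.7194  x_hi=-0.3197 |R|=0.6803
  mid=-1.51955 |R|=0.51955 →hi
  mid=-2.11946 |R|=1.11946 →lo
  mid=-1.81950 |R|=0.81950 →hi
  mid=-1.96948 |R|=0.96948 →hi
  mid=-2.04447 |R|=1.04447 →lo
  mid=-2.00698 |R|=1.00698 →lo
  mid=-1.98823 |R|=0.98823 →hi
  ...
  [-2.00009,-1.99995] ⇒ x*=-2.0000
So |R|<1 on (-2.0000, 0).

left endpoint -2.0000.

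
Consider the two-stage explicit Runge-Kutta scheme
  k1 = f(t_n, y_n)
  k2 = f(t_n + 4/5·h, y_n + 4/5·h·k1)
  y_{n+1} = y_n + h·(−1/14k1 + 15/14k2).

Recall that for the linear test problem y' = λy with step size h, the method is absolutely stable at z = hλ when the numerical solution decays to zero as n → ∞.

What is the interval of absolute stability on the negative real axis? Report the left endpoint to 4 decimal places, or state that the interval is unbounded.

On y'=λy, z=hλ:
  k1=λy_n ⇒ h·k1=z·y_n;  k2=λ(1+4/5z)y_n ⇒ h·k2=z(1+4/5z)y_n
  y_{n+1}/y_n = 1 − 1/14z + 15/14z(1+4/5z) = 1 + z + 6/7z²
  so R(z) = 1 + z + 6/7z².

Solve |R(x)|<1 on ℝ⁻.
x=-1.1: |R|=0.9371
R=1: x+6/7x²=0 ⇒ x=−7/6=-1.1667; min R=1−1/(4·6/7)=0.7083>−1
Confirm numerically:
  x=-0.628: |R|=0.71004 <1
  x=-0.585: |R|=0.70834 <1
  x=-0.577: |R|=0.70837 <1
  x=-1.542: |R|=1.49608 >1
  x=-1.519: |R|=1.45874 >1
  x=-1.209: |R|=1.04387 >1
So |R|<1 on (-1.1667, 0).

z∈(-1.1667,0).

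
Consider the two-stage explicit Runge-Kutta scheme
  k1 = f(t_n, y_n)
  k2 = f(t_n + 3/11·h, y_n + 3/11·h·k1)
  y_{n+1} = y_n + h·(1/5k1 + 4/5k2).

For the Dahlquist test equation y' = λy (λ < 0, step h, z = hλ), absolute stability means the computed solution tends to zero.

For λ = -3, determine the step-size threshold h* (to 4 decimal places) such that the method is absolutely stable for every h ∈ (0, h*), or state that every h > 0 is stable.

Set f=λy, z=hλ:
  k1=λy_n ⇒ h·k1=z·y_n;  k2=λ(1+3/11z)y_n ⇒ h·k2=z(1+3/11z)y_n
  y_{n+1}/y_n = 1 + 1/5z + 4/5z(1+3/11z) = 1 + z + 12/55z²
  Hence R(z) = 1 + z + 12/55z².

Solve |R(x)|<1 on ℝ⁻.
x=-0.87: |R|=0.2951
R=1: x+12/55x²=0 ⇒ x=−55/12=-4.5833; min R=1−1/(4·12/55)=-0.1458>−1
Confirm numerically:
  x=-3.920: |R|=0.43267 <1
  x=-3.791: |R|=0.34464 <1
  x=-2.267: |R|=0.14570 <1
  x=-5.064: |R|=1.53108 >1
  x=-5.034: |R|=1.49498 >1
  x=-4.752: |R|=1.17487 >1
Stable set (-4.5833, 0).

(-4.5833,0); λ=-3 ⇒ h* = (55/12)/3 = 1.5278.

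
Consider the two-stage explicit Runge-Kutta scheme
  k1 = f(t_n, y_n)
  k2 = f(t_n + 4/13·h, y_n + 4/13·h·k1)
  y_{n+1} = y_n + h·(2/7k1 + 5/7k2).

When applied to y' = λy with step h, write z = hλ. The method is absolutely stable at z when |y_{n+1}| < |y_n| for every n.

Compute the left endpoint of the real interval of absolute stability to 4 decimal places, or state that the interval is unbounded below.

left endpoint -4.5500.

With y'=λy (z=hλ):
  k1=λy_n ⇒ h·k1=z·y_n;  k2=λ(1+4/13z)y_n ⇒ h·k2=z(1+4/13z)y_n
  y_{n+1}/y_n = 1 + 2/7z + 5/7z(1+4/13z) = 1 + z + 20/91z²
  Hence R(z) = 1 + z + 20/91z².

Solve |R(x)|<1 on ℝ⁻.
x=-1.32: |R|=0.0629
R=1: x+20/91x²=0 ⇒ x=−91/20=-4.5500; min R=1−1/(4·20/91)=-0.1375>−1
Confirm numerically:
  x=-3.902: |R|=0.44429 <1
  x=-3.624: |R|=0.26246 <1
  x=-2.772: |R|=0.08321 <1
  x=-2.020: |R|=0.12321 <1
  x=-4.986: |R|=1.47778 >1
  x=-4.965: |R|=1.45285 >1
Interval (-4.5500, 0).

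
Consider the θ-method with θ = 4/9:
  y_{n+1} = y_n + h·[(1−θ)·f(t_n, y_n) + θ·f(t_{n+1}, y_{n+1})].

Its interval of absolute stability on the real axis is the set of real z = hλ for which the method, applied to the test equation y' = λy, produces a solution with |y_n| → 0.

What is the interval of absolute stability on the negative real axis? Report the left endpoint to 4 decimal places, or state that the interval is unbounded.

z∈(-18.0000,0).

Test eqn y'=λy, z=hλ:
  y_{n+1} = y_n + z·[5/9·y_n + 4/9·y_{n+1}] ⇒ (1 − 4/9z)y_{n+1} = (1 + 5/9z)y_n
  R(z) = (1 + 5/9z)/(1 − 4/9z).

Boundary: |R(x)|=1, x<0.
x=-1.37: |R|=0.1485
R=−1: 1+5/9x = −1+4/9x ⇒ -1/9x=2 ⇒ x=2/(-1/9)=-18.0000
Confirm numerically:
  x=-17.120: |R|=0.98864 <1
  x=-17.032: |R|=0.98745 <1
  x=-13.280: |R|=0.92402 <1
  x=-9.702: |R|=0.82643 <1
  x=-18.585: |R|=1.00702 >1
  x=-18.216: |R|=1.00264 >1
So |R|<1 on (-18.0000, 0).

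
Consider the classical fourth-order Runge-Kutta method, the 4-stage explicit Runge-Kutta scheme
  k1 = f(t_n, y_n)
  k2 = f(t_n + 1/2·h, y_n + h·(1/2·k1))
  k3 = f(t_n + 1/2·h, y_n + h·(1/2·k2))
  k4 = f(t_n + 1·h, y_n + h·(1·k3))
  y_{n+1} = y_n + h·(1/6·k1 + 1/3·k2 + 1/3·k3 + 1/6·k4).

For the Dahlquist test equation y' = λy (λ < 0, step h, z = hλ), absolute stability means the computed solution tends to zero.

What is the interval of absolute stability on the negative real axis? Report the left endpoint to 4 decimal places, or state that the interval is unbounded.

Test eqn y'=λy, z=hλ:
  order 4, 4-stage ⇒ R(z)=1+z+z^2/2+z^3/6+z^4/24
  (e.g. R(-0.77)=0.46501, |R|=0.46501)

Need |R(x)|<1, x<0.
x=-0.77: |R|=0.4650
|R(-2.78)|=0.9920 |R(-1.72)|=0.2758 |R(-0.61)|=0.5440
Bisect:
  x_lo=-3.6360 |R|=3.2451  x_hi=-0.3836 |R|=0.6815
  mid=-2.00977 |R|=0.33664 →hi
  mid=-2.82287 |R|=1.05814 →lo
  mid=-2.41632 |R|=0.57204 →hi
  mid=-2.61959 |R|=0.77760 →hi
  mid=-2.72123 |R|=0.90763 →hi
  mid=-2.77205 |R|=0.98022 →hi
  mid=-2.79746 |R|=1.01850 →lo
  mid=-2.78475 |R|=0.99919 →hi
  mid=-2.79111 |R|=1.00880 →lo
  mid=-2.78793 |R|=1.00398 →lo
  ...
  [-2.78535,-2.78515] ⇒ x*=-2.7853
Stable set (-2.7853, 0).

(-2.7853, 0).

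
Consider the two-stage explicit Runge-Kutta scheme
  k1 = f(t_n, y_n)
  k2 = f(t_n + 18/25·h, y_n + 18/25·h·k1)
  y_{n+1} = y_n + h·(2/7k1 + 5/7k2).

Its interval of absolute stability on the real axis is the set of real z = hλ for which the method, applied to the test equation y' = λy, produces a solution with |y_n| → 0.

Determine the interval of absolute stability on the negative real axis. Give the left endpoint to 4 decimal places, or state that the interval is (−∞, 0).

With y'=λy (z=hλ):
  k1=λy_n ⇒ h·k1=z·y_n;  k2=λ(1+18/25z)y_n ⇒ h·k2=z(1+18/25z)y_n
  y_{n+1}/y_n = 1 + 2/7z + 5/7z(1+18/25z) = 1 + z + 18/35z²
  Hence R(z) = 1 + z + 18/35z².

Find x<0 with |R(x)|<1.
x=-0.66: |R|=0.5640
R=1: x+18/35x²=0 ⇒ x=−35/18=-1.9444; min R=1−1/(4·18/35)=0.5139>−1
Confirm numerically:
  x=-1.407: |R|=0.61111 <1
  x=-1.238: |R|=0.55022 <1
  x=-1.047: |R|=0.51676 <1
  x=-0.995: |R|=0.51416 <1
  x=-2.420: |R|=1.59186 >1
  x=-2.058: |R|=1.12019 >1
Stable set (-1.9444, 0).

z∈(-1.9444,0).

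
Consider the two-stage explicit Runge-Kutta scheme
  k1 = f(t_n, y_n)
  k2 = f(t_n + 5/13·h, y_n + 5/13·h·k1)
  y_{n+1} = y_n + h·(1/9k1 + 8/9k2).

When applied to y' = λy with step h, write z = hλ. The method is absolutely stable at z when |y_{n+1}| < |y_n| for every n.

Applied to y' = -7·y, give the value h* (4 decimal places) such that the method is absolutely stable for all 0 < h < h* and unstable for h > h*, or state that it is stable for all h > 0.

On y'=λy, z=hλ:
  k1=λy_n ⇒ h·k1=z·y_n;  k2=λ(1+5/13z)y_n ⇒ h·k2=z(1+5/13z)y_n
  y_{n+1}/y_n = 1 + 1/9z + 8/9z(1+5/13z) = 1 + z + 40/117z²
  Hence R(z) = 1 + z + 40/117z².

Solve |R(x)|<1 on ℝ⁻.
x=-0.81: |R|=0.4143
R=1: x+40/117x²=0 ⇒ x=−117/40=-2.9250; min R=1−1/(4·40/117)=0.2687>−1
Confirm numerically:
  x=-2.451: |R|=0.60281 <1
  x=-2.400: |R|=0.56923 <1
  x=-1.958: |R|=0.35269 <1
  x=-1.603: |R|=0.27550 <1
  x=-3.463: |R|=1.63696 >1
  x=-3.380: |R|=1.52578 >1
So |R|<1 on (-2.9250, 0).

(-2.9250,0); λ=-7 ⇒ h* = (117/40)/7 = 0.4179.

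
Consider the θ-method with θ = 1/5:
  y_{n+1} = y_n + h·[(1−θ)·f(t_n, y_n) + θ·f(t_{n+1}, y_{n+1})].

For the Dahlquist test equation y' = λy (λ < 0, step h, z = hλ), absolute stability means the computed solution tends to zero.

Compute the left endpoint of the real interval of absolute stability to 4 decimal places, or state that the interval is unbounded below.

On y'=λy, z=hλ:
  y_{n+1} = y_n + z·[4/5·y_n + 1/5·y_{n+1}] ⇒ (1 − 1/5z)y_{n+1} = (1 + 4/5z)y_n
  R(z) = (1 + 4/5z)/(1 − 1/5z).

Solve |R(x)|<1 on ℝ⁻.
x=-0.6: |R|=0.4643
R=−1: 1+4/5x = −1+1/5x ⇒ -3/5x=2 ⇒ x=2/(-3/5)=-3.3333
Confirm numerically:
  x=-3.071: |R|=0.90249 <1
  x=-2.372: |R|=0.60879 <1
  x=-1.511: |R|=0.16034 <1
  x=-1.447: |R|=0.12223 <1
  x=-3.519: |R|=1.06538 >1
  x=-3.487: |R|=1.05432 >1
So |R|<1 on (-3.3333, 0).

z* = -3.3333.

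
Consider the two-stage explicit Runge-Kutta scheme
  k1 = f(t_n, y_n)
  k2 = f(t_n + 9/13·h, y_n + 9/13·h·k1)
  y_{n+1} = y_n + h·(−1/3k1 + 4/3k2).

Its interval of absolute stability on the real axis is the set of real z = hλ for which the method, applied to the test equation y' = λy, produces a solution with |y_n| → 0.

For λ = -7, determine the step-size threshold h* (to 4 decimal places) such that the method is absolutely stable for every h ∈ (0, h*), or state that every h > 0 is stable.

(-1.0833,0); λ=-7 ⇒ h* = (13/12)/7 = 0.1548.

On y'=λy, z=hλ:
  k1=λy_n ⇒ h·k1=z·y_n;  k2=λ(1+9/13z)y_n ⇒ h·k2=z(1+9/13z)y_n
  y_{n+1}/y_n = 1 − 1/3z + 4/3z(1+9/13z) = 1 + z + 12/13z²
  Hence R(z) = 1 + z + 12/13z².

Need |R(x)|<1, x<0.
x=-1: |R|=0.9231
R=1: x+12/13x²=0 ⇒ x=−13/12=-1.0833; min R=1−1/(4·12/13)=0.7292>−1
Confirm numerically:
  x=-1.027: |R|=0.94660 <1
  x=-0.950: |R|=0.88308 <1
  x=-0.914: |R|=0.85713 <1
  x=-1.673: |R|=1.91063 >1
  x=-1.315: |R|=1.28121 >1
  x=-1.180: |R|=1.10529 >1
Stable set (-1.0833, 0).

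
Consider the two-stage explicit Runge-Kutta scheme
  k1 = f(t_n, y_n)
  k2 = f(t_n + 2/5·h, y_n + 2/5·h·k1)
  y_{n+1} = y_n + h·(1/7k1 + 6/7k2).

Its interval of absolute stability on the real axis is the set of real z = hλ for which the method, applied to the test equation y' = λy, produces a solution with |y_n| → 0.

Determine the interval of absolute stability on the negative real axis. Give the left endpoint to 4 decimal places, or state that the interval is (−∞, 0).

With y'=λy (z=hλ):
  k1=λy_n ⇒ h·k1=z·y_n;  k2=λ(1+2/5z)y_n ⇒ h·k2=z(1+2/5z)y_n
  y_{n+1}/y_n = 1 + 1/7z + 6/7z(1+2/5z) = 1 + z + 12/35z²
  so R(z) = 1 + z + 12/35z².

Need |R(x)|<1, x<0.
x=-0.44: |R|=0.6264
R=1: x+12/35x²=0 ⇒ x=−35/12=-2.9167; min R=1−1/(4·12/35)=0.2708>−1
Confirm numerically:
  x=-2.854: |R|=0.93868 <1
  x=-2.634: |R|=0.74473 <1
  x=-2.152: |R|=0.43581 <1
  x=-1.624: |R|=0.28024 <1
  x=-3.283: |R|=1.41234 >1
  x=-3.122: |R|=1.21979 >1
  x=-3.039: |R|=1.12746 >1
So |R|<1 on (-2.9167, 0).

z∈(-2.9167,0).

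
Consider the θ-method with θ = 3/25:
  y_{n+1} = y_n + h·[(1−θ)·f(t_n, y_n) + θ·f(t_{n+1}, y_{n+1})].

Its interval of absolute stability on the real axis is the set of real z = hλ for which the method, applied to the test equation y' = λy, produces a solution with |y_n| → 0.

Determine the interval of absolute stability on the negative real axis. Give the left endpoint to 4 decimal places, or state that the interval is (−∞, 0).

On y'=λy, z=hλ:
  y_{n+1} = y_n + z·[22/25·y_n + 3/25·y_{n+1}] ⇒ (1 − 3/25z)y_{n+1} = (1 + 22/25z)y_n
  R(z) = (1 + 22/25z)/(1 − 3/25z).

Find x<0 with |R(x)|<1.
x=-1.79: |R|=0.4735
R=−1: 1+22/25x = −1+3/25x ⇒ -19/25x=2 ⇒ x=2/(-19/25)=-2.6316
Confirm numerically:
  x=-1.689: |R|=0.40436 <1
  x=-1.407: |R|=0.20376 <1
  x=-1.362: |R|=0.17067 <1
  x=-3.008: |R|=1.21020 >1
  x=-2.965: |R|=1.18690 >1
  x=-2.723: |R|=1.05237 >1
So |R|<1 on (-2.6316, 0).

z∈(-2.6316,0).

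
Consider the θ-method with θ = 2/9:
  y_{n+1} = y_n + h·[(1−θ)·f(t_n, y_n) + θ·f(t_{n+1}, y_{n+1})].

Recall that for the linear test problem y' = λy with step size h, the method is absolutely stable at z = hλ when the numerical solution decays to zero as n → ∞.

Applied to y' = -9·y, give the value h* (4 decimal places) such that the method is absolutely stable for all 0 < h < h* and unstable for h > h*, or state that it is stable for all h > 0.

(-3.6000,0); λ=-9 ⇒ h* = (18/5)/9 = 0.4000.

With y'=λy (z=hλ):
  y_{n+1} = y_n + z·[7/9·y_n + 2/9·y_{n+1}] ⇒ (1 − 2/9z)y_{n+1} = (1 + 7/9z)y_n
  Hence R(z) = (1 + 7/9z)/(1 − 2/9z).

Solve |R(x)|<1 on ℝ⁻.
x=-0.76: |R|=0.3498
R=−1: 1+7/9x = −1+2/9x ⇒ -5/9x=2 ⇒ x=2/(-5/9)=-3.6000
Confirm numerically:
  x=-3.522: |R|=0.97569 <1
  x=-3.433: |R|=0.94737 <1
  x=-3.283: |R|=0.89818 <1
  x=-4.131: |R|=1.15381 >1
  x=-3.795: |R|=1.05877 >1
  x=-3.701: |R|=1.03079 >1
Interval (-3.6000, 0).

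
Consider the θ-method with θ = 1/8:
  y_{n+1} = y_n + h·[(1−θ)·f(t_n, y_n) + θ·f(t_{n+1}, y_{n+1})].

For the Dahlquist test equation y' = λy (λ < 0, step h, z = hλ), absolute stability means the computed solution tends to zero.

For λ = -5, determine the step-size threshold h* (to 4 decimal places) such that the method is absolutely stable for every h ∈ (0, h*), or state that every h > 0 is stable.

With y'=λy (z=hλ):
  y_{n+1} = y_n + z·[7/8·y_n + 1/8·y_{n+1}] ⇒ (1 − 1/8z)y_{n+1} = (1 + 7/8z)y_n
  Hence R(z) = (1 + 7/8z)/(1 − 1/8z).

Solve |R(x)|<1 on ℝ⁻.
x=-0.59: |R|=0.4505
R=−1: 1+7/8x = −1+1/8x ⇒ -3/4x=2 ⇒ x=2/(-3/4)=-2.6667
Confirm numerically:
  x=-1.730: |R|=0.42240 <1
  x=-1.173: |R|=0.02300 <1
  x=-1.136: |R|=0.00525 <1
  x=-2.938: |R|=1.14884 >1
  x=-2.882: |R|=1.11873 >1
  x=-2.840: |R|=1.09594 >1
Interval (-2.6667, 0).

(-2.6667,0); λ=-5 ⇒ h* = (8/3)/5 = 0.5333.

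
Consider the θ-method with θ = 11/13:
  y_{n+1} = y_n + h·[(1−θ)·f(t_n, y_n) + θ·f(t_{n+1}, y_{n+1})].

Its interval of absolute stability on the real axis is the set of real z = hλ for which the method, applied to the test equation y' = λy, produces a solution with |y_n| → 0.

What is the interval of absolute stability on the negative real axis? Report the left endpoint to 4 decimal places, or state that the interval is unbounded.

(−∞, 0) — no finite endpoint.

With y'=λy (z=hλ):
  y_{n+1} = y_n + z·[2/13·y_n + 11/13·y_{n+1}] ⇒ (1 − 11/13z)y_{n+1} = (1 + 2/13z)y_n
  Hence R(z) = (1 + 2/13z)/(1 − 11/13z).

Find x<0 with |R(x)|<1.
x=-1.48: |R|=0.3429
x=-2: |R|=0.2571
x=-10: |R|=0.0569
x=-100: |R|=0.1680
θ=11/13≥1/2 ⇒ |1+2/13x|<|1−11/13x| ∀x<0 ⇒ unbounded interval.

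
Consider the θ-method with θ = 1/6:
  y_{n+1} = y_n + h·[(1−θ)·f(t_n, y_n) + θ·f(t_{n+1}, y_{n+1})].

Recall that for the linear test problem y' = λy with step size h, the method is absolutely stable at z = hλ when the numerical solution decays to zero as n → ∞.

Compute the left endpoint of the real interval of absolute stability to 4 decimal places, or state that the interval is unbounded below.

left endpoint -3.0000.

With y'=λy (z=hλ):
  y_{n+1} = y_n + z·[5/6·y_n + 1/6·y_{n+1}] ⇒ (1 − 1/6z)y_{n+1} = (1 + 5/6z)y_n
  R(z) = (1 + 5/6z)/(1 − 1/6z).

Boundary: |R(x)|=1, x<0.
x=-1.53: |R|=0.2191
R=−1: 1+5/6x = −1+1/6x ⇒ -2/3x=2 ⇒ x=2/(-2/3)=-3.0000
Confirm numerically:
  x=-2.656: |R|=0.84104 <1
  x=-2.589: |R|=0.80859 <1
  x=-1.883: |R|=0.43321 <1
  x=-1.637: |R|=0.28611 <1
  x=-3.560: |R|=1.23431 >1
  x=-3.234: |R|=1.10136 >1
So |R|<1 on (-3.0000, 0).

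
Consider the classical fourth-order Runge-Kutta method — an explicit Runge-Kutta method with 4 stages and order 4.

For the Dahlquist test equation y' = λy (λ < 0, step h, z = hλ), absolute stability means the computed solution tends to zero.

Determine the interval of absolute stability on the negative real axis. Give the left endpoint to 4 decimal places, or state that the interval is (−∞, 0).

(-2.7853, 0).

Test eqn y'=λy, z=hλ:
  order 4, 4-stage ⇒ R(z)=1+z+z^2/2+z^3/6+z^4/24
  (e.g. R(-0.67)=0.51272, |R|=0.51272)

Boundary: |R(x)|=1, x<0.
x=-0.67: |R|=0.5127
|R(-1.54)|=0.2714 |R(-0.83)|=0.4389 |R(-0.64)|=0.5281
Bisect:
  x_lo=-3.5390 |R|=2.8719  x_hi=-0.2908 |R|=0.7477
  mid=-1.91491 |R|=0.30849 →hi
  mid=-2.72697 |R|=0.91556 →hi
  mid=-3.13299 |R|=1.66389 →lo
  mid=-2.92998 |R|=1.24097 →lo
  mid=-2.82847 |R|=1.06707 →lo
  mid=-2.77772 |R|=0.98864 →hi
  mid=-2.80310 |R|=1.02717 →lo
  mid=-2.79041 |R|=1.00774 →lo
  ...
  [-2.78545,-2.78525] ⇒ x*=-2.7853
So |R|<1 on (-2.7853, 0).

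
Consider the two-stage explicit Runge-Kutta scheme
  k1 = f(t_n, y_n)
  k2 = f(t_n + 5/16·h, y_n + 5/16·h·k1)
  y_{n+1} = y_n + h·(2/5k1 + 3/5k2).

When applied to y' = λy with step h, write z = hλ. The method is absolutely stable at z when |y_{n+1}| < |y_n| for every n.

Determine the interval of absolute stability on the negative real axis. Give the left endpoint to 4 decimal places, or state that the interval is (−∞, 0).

(-5.3333, 0).

Test eqn y'=λy, z=hλ:
  k1=λy_n ⇒ h·k1=z·y_n;  k2=λ(1+5/16z)y_n ⇒ h·k2=z(1+5/16z)y_n
  y_{n+1}/y_n = 1 + 2/5z + 3/5z(1+5/16z) = 1 + z + 3/16z²
  R(z) = 1 + z + 3/16z².

Need |R(x)|<1, x<0.
x=-1.46: |R|=0.0603
R=1: x+3/16x²=0 ⇒ x=−16/3=-5.3333; min R=1−1/(4·3/16)=-0.3333>−1
Confirm numerically:
  x=-5.027: |R|=0.71126 <1
  x=-3.651: |R|=0.15166 <1
  x=-3.091: |R|=0.29957 <1
  x=-2.911: |R|=0.32214 <1
  x=-5.557: |R|=1.23305 >1
  x=-5.501: |R|=1.17294 >1
So |R|<1 on (-5.3333, 0).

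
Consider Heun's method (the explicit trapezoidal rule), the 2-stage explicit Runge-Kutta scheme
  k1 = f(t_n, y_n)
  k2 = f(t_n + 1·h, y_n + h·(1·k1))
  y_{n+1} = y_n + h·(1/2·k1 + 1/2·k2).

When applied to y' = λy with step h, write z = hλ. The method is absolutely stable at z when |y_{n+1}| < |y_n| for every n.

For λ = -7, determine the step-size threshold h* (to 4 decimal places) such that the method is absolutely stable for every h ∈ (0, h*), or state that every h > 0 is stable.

(-2.0000,0); λ=-7 ⇒ h* = 0.2857.

Test eqn y'=λy, z=hλ:
  order 2, 2-stage ⇒ R(z)=1+z+z^2/2
  (e.g. R(-1.07)=0.50245, |R|=0.50245)

Find x<0 with |R(x)|<1.
x=-1.07: |R|=0.5025
|R(-1.72)|=0.7592 |R(-0.94)|=0.5018 |R(-0.75)|=0.5312
Bisect:
  x_lo=-2.3986 |R|=1.4780  x_hi=-0.3562 |R|=0.7073
  mid=-1.37735 |R|=0.57120 →hi
  mid=-1.88795 |R|=0.89423 →hi
  mid=-2.14325 |R|=1.15352 →lo
  mid=-2.01560 |R|=1.01573 →lo
  mid=-1.95178 |R|=0.95294 →hi
  mid=-1.98369 |R|=0.98383 →hi
  mid=-1.99965 |R|=0.99965 →hi
  mid=-2.00763 |R|=1.00766 →lo
  mid=-2.00364 |R|=1.00364 →lo
  ...
  [-2.00002,-1.99990] ⇒ x*=-2.0000
Interval (-2.0000, 0).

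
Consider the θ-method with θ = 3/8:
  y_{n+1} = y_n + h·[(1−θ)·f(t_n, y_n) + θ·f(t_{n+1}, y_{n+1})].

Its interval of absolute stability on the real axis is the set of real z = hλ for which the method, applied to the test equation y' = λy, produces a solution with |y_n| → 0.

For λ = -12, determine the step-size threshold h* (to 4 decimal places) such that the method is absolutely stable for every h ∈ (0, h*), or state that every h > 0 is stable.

(-8.0000,0); λ=-12 ⇒ h* = (8)/12 = 0.6667.

Set f=λy, z=hλ:
  y_{n+1} = y_n + z·[5/8·y_n + 3/8·y_{n+1}] ⇒ (1 − 3/8z)y_{n+1} = (1 + 5/8z)y_n
  ⇒ R(z) = (1 + 5/8z)/(1 − 3/8z).

Find x<0 with |R(x)|<1.
x=-1.53: |R|=0.0278
R=−1: 1+5/8x = −1+3/8x ⇒ -1/4x=2 ⇒ x=2/(-1/4)=-8.0000
Confirm numerically:
  x=-7.532: |R|=0.96941 <1
  x=-6.816: |R|=0.91676 <1
  x=-3.613: |R|=0.53426 <1
  x=-8.525: |R|=1.03127 >1
  x=-8.428: |R|=1.02572 >1
Stable set (-8.0000, 0).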